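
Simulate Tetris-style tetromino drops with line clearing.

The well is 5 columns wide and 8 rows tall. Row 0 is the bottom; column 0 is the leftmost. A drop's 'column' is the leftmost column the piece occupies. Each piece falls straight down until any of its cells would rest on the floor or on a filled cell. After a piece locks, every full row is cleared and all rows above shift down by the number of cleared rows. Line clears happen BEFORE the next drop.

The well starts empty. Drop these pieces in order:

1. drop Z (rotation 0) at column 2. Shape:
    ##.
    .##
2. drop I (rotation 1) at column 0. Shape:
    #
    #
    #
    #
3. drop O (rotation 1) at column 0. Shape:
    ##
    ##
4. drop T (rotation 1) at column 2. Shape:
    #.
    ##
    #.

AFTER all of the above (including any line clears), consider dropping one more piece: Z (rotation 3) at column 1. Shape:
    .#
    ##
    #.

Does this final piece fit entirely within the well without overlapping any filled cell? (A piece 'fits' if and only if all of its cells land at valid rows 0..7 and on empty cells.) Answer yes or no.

Drop 1: Z rot0 at col 2 lands with bottom-row=0; cleared 0 line(s) (total 0); column heights now [0 0 2 2 1], max=2
Drop 2: I rot1 at col 0 lands with bottom-row=0; cleared 0 line(s) (total 0); column heights now [4 0 2 2 1], max=4
Drop 3: O rot1 at col 0 lands with bottom-row=4; cleared 0 line(s) (total 0); column heights now [6 6 2 2 1], max=6
Drop 4: T rot1 at col 2 lands with bottom-row=2; cleared 0 line(s) (total 0); column heights now [6 6 5 4 1], max=6
Test piece Z rot3 at col 1 (width 2): heights before test = [6 6 5 4 1]; fits = False

Answer: no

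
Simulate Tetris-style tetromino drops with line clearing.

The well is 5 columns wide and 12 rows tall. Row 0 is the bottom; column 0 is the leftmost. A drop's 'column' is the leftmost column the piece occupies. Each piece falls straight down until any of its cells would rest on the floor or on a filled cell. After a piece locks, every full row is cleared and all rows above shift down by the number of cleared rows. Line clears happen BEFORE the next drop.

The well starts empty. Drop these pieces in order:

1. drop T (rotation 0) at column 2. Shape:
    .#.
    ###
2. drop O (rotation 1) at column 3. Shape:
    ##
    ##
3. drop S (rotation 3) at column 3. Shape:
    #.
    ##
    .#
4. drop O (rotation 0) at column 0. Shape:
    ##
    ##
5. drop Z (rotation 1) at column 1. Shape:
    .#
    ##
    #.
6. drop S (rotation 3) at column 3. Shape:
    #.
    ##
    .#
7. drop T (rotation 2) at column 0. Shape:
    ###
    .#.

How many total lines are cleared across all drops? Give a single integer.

Drop 1: T rot0 at col 2 lands with bottom-row=0; cleared 0 line(s) (total 0); column heights now [0 0 1 2 1], max=2
Drop 2: O rot1 at col 3 lands with bottom-row=2; cleared 0 line(s) (total 0); column heights now [0 0 1 4 4], max=4
Drop 3: S rot3 at col 3 lands with bottom-row=4; cleared 0 line(s) (total 0); column heights now [0 0 1 7 6], max=7
Drop 4: O rot0 at col 0 lands with bottom-row=0; cleared 1 line(s) (total 1); column heights now [1 1 0 6 5], max=6
Drop 5: Z rot1 at col 1 lands with bottom-row=1; cleared 0 line(s) (total 1); column heights now [1 3 4 6 5], max=6
Drop 6: S rot3 at col 3 lands with bottom-row=5; cleared 0 line(s) (total 1); column heights now [1 3 4 8 7], max=8
Drop 7: T rot2 at col 0 lands with bottom-row=3; cleared 1 line(s) (total 2); column heights now [1 4 4 7 6], max=7

Answer: 2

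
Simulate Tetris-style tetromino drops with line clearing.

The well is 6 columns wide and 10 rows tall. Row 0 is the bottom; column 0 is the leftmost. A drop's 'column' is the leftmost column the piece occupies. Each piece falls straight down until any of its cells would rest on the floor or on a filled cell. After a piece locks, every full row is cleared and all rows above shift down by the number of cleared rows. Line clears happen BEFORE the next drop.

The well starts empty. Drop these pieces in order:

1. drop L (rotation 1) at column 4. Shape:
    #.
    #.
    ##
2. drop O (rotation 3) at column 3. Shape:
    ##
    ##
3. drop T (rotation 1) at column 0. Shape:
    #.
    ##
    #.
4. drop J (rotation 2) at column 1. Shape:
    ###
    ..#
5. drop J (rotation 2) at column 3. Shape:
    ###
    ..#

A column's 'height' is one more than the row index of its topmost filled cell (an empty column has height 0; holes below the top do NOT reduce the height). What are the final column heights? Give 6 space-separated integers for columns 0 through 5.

Answer: 3 7 7 8 8 8

Derivation:
Drop 1: L rot1 at col 4 lands with bottom-row=0; cleared 0 line(s) (total 0); column heights now [0 0 0 0 3 1], max=3
Drop 2: O rot3 at col 3 lands with bottom-row=3; cleared 0 line(s) (total 0); column heights now [0 0 0 5 5 1], max=5
Drop 3: T rot1 at col 0 lands with bottom-row=0; cleared 0 line(s) (total 0); column heights now [3 2 0 5 5 1], max=5
Drop 4: J rot2 at col 1 lands with bottom-row=5; cleared 0 line(s) (total 0); column heights now [3 7 7 7 5 1], max=7
Drop 5: J rot2 at col 3 lands with bottom-row=6; cleared 0 line(s) (total 0); column heights now [3 7 7 8 8 8], max=8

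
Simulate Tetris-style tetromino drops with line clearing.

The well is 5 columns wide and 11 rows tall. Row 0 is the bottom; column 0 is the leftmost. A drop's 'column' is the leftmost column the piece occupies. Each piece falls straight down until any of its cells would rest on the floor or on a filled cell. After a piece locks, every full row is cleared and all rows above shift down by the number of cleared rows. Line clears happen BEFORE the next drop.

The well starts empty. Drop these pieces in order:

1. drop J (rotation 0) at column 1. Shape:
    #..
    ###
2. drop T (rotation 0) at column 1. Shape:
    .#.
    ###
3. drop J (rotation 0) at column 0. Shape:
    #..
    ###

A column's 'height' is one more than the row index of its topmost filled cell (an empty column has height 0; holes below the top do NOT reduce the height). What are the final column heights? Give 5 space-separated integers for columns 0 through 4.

Drop 1: J rot0 at col 1 lands with bottom-row=0; cleared 0 line(s) (total 0); column heights now [0 2 1 1 0], max=2
Drop 2: T rot0 at col 1 lands with bottom-row=2; cleared 0 line(s) (total 0); column heights now [0 3 4 3 0], max=4
Drop 3: J rot0 at col 0 lands with bottom-row=4; cleared 0 line(s) (total 0); column heights now [6 5 5 3 0], max=6

Answer: 6 5 5 3 0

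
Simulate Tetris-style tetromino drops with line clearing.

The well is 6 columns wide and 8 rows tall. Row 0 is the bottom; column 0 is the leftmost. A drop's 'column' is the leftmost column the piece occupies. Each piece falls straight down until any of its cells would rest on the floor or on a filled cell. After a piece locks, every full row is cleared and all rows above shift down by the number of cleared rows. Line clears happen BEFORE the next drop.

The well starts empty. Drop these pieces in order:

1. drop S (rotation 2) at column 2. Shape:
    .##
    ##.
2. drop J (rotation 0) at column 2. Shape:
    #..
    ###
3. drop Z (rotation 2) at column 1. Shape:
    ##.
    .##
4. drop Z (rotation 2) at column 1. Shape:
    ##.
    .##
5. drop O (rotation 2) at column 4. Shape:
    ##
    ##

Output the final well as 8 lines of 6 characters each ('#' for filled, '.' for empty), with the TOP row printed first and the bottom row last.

Answer: .##...
..##..
.##...
..####
..#.##
..###.
...##.
..##..

Derivation:
Drop 1: S rot2 at col 2 lands with bottom-row=0; cleared 0 line(s) (total 0); column heights now [0 0 1 2 2 0], max=2
Drop 2: J rot0 at col 2 lands with bottom-row=2; cleared 0 line(s) (total 0); column heights now [0 0 4 3 3 0], max=4
Drop 3: Z rot2 at col 1 lands with bottom-row=4; cleared 0 line(s) (total 0); column heights now [0 6 6 5 3 0], max=6
Drop 4: Z rot2 at col 1 lands with bottom-row=6; cleared 0 line(s) (total 0); column heights now [0 8 8 7 3 0], max=8
Drop 5: O rot2 at col 4 lands with bottom-row=3; cleared 0 line(s) (total 0); column heights now [0 8 8 7 5 5], max=8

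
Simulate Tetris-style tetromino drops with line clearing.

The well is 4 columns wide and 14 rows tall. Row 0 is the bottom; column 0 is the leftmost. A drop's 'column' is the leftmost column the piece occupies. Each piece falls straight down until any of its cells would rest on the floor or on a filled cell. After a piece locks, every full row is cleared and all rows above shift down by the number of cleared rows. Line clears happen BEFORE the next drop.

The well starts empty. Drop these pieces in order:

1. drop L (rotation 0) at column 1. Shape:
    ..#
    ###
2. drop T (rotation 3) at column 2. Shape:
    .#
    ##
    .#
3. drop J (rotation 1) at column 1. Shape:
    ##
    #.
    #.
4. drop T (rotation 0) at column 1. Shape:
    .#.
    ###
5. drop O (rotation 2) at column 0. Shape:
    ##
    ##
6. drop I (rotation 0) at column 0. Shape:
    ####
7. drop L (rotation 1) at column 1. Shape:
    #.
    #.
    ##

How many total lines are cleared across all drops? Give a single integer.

Drop 1: L rot0 at col 1 lands with bottom-row=0; cleared 0 line(s) (total 0); column heights now [0 1 1 2], max=2
Drop 2: T rot3 at col 2 lands with bottom-row=2; cleared 0 line(s) (total 0); column heights now [0 1 4 5], max=5
Drop 3: J rot1 at col 1 lands with bottom-row=2; cleared 0 line(s) (total 0); column heights now [0 5 5 5], max=5
Drop 4: T rot0 at col 1 lands with bottom-row=5; cleared 0 line(s) (total 0); column heights now [0 6 7 6], max=7
Drop 5: O rot2 at col 0 lands with bottom-row=6; cleared 0 line(s) (total 0); column heights now [8 8 7 6], max=8
Drop 6: I rot0 at col 0 lands with bottom-row=8; cleared 1 line(s) (total 1); column heights now [8 8 7 6], max=8
Drop 7: L rot1 at col 1 lands with bottom-row=8; cleared 0 line(s) (total 1); column heights now [8 11 9 6], max=11

Answer: 1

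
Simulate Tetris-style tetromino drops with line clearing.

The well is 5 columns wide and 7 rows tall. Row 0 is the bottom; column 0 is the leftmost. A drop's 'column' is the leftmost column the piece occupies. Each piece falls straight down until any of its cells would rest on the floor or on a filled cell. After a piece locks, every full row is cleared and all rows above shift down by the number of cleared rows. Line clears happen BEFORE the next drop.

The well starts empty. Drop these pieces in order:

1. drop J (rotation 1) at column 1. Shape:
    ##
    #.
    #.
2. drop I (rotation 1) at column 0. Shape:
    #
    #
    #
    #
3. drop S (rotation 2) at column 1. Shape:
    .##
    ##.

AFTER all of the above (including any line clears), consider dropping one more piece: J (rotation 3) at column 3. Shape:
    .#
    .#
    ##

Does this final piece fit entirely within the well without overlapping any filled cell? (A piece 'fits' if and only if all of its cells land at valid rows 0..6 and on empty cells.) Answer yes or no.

Answer: no

Derivation:
Drop 1: J rot1 at col 1 lands with bottom-row=0; cleared 0 line(s) (total 0); column heights now [0 3 3 0 0], max=3
Drop 2: I rot1 at col 0 lands with bottom-row=0; cleared 0 line(s) (total 0); column heights now [4 3 3 0 0], max=4
Drop 3: S rot2 at col 1 lands with bottom-row=3; cleared 0 line(s) (total 0); column heights now [4 4 5 5 0], max=5
Test piece J rot3 at col 3 (width 2): heights before test = [4 4 5 5 0]; fits = False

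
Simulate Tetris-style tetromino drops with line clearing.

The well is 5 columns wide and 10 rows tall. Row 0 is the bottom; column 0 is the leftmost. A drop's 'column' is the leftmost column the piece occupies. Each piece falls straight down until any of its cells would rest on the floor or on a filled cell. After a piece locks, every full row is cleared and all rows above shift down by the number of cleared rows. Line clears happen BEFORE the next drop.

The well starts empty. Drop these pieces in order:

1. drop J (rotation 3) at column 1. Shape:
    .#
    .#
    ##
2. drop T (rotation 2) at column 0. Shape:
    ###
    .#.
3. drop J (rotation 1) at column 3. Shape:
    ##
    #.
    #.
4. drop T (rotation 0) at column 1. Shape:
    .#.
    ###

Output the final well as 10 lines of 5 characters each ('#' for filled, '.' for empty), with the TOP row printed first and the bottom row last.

Drop 1: J rot3 at col 1 lands with bottom-row=0; cleared 0 line(s) (total 0); column heights now [0 1 3 0 0], max=3
Drop 2: T rot2 at col 0 lands with bottom-row=2; cleared 0 line(s) (total 0); column heights now [4 4 4 0 0], max=4
Drop 3: J rot1 at col 3 lands with bottom-row=0; cleared 0 line(s) (total 0); column heights now [4 4 4 3 3], max=4
Drop 4: T rot0 at col 1 lands with bottom-row=4; cleared 0 line(s) (total 0); column heights now [4 5 6 5 3], max=6

Answer: .....
.....
.....
.....
..#..
.###.
###..
.####
..##.
.###.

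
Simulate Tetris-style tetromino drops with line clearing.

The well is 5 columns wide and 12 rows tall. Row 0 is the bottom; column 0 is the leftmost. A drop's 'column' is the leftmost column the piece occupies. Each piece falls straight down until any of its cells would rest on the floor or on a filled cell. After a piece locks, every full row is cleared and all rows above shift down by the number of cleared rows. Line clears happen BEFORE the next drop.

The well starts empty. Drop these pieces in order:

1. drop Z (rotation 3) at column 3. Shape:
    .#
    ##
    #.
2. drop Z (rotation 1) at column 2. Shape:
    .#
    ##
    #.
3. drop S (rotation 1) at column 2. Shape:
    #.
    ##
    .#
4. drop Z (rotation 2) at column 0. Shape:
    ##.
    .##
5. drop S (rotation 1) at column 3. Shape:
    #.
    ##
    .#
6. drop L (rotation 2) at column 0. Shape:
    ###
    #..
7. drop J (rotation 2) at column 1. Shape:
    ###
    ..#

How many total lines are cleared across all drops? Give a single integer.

Answer: 0

Derivation:
Drop 1: Z rot3 at col 3 lands with bottom-row=0; cleared 0 line(s) (total 0); column heights now [0 0 0 2 3], max=3
Drop 2: Z rot1 at col 2 lands with bottom-row=1; cleared 0 line(s) (total 0); column heights now [0 0 3 4 3], max=4
Drop 3: S rot1 at col 2 lands with bottom-row=4; cleared 0 line(s) (total 0); column heights now [0 0 7 6 3], max=7
Drop 4: Z rot2 at col 0 lands with bottom-row=7; cleared 0 line(s) (total 0); column heights now [9 9 8 6 3], max=9
Drop 5: S rot1 at col 3 lands with bottom-row=5; cleared 0 line(s) (total 0); column heights now [9 9 8 8 7], max=9
Drop 6: L rot2 at col 0 lands with bottom-row=9; cleared 0 line(s) (total 0); column heights now [11 11 11 8 7], max=11
Drop 7: J rot2 at col 1 lands with bottom-row=10; cleared 0 line(s) (total 0); column heights now [11 12 12 12 7], max=12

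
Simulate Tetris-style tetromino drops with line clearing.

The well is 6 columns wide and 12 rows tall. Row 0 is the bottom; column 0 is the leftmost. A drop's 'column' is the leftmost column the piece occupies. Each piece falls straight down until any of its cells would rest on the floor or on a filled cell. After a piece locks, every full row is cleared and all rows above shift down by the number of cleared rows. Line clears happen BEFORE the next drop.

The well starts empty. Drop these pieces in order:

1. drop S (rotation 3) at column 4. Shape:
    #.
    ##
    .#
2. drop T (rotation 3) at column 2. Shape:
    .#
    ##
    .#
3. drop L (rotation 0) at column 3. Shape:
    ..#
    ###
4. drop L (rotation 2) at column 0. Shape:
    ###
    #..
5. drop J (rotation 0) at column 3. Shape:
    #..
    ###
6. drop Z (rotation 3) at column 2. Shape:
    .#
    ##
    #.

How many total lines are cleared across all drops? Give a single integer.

Drop 1: S rot3 at col 4 lands with bottom-row=0; cleared 0 line(s) (total 0); column heights now [0 0 0 0 3 2], max=3
Drop 2: T rot3 at col 2 lands with bottom-row=0; cleared 0 line(s) (total 0); column heights now [0 0 2 3 3 2], max=3
Drop 3: L rot0 at col 3 lands with bottom-row=3; cleared 0 line(s) (total 0); column heights now [0 0 2 4 4 5], max=5
Drop 4: L rot2 at col 0 lands with bottom-row=1; cleared 0 line(s) (total 0); column heights now [3 3 3 4 4 5], max=5
Drop 5: J rot0 at col 3 lands with bottom-row=5; cleared 0 line(s) (total 0); column heights now [3 3 3 7 6 6], max=7
Drop 6: Z rot3 at col 2 lands with bottom-row=6; cleared 0 line(s) (total 0); column heights now [3 3 8 9 6 6], max=9

Answer: 0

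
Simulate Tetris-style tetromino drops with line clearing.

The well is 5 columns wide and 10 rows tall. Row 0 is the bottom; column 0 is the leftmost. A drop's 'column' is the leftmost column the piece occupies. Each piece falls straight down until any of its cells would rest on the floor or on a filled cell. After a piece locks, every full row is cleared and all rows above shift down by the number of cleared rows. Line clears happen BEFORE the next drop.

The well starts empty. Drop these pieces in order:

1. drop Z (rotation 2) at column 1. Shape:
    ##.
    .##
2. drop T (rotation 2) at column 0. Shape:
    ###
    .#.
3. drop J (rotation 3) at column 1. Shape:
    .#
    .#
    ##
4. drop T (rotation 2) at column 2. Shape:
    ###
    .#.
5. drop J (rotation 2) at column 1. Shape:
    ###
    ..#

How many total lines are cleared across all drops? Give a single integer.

Drop 1: Z rot2 at col 1 lands with bottom-row=0; cleared 0 line(s) (total 0); column heights now [0 2 2 1 0], max=2
Drop 2: T rot2 at col 0 lands with bottom-row=2; cleared 0 line(s) (total 0); column heights now [4 4 4 1 0], max=4
Drop 3: J rot3 at col 1 lands with bottom-row=4; cleared 0 line(s) (total 0); column heights now [4 5 7 1 0], max=7
Drop 4: T rot2 at col 2 lands with bottom-row=6; cleared 0 line(s) (total 0); column heights now [4 5 8 8 8], max=8
Drop 5: J rot2 at col 1 lands with bottom-row=8; cleared 0 line(s) (total 0); column heights now [4 10 10 10 8], max=10

Answer: 0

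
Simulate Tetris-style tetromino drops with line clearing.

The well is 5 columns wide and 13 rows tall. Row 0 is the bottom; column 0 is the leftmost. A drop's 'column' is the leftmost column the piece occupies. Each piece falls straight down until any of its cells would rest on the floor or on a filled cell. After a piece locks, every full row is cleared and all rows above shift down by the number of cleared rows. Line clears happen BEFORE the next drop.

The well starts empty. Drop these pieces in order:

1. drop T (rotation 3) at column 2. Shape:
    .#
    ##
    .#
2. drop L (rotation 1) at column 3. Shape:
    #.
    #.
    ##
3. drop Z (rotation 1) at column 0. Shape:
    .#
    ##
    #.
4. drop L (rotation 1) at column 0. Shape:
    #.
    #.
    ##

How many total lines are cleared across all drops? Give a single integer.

Answer: 0

Derivation:
Drop 1: T rot3 at col 2 lands with bottom-row=0; cleared 0 line(s) (total 0); column heights now [0 0 2 3 0], max=3
Drop 2: L rot1 at col 3 lands with bottom-row=3; cleared 0 line(s) (total 0); column heights now [0 0 2 6 4], max=6
Drop 3: Z rot1 at col 0 lands with bottom-row=0; cleared 0 line(s) (total 0); column heights now [2 3 2 6 4], max=6
Drop 4: L rot1 at col 0 lands with bottom-row=3; cleared 0 line(s) (total 0); column heights now [6 4 2 6 4], max=6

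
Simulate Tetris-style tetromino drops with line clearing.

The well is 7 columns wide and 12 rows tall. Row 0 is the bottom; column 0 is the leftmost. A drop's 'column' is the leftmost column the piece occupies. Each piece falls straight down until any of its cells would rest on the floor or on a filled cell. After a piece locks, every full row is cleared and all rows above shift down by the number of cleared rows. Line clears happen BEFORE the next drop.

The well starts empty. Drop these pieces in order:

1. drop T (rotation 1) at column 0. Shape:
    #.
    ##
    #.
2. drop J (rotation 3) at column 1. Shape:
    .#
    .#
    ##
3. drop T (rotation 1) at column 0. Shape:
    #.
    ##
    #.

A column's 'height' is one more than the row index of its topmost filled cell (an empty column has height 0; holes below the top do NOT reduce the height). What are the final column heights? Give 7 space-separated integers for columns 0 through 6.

Drop 1: T rot1 at col 0 lands with bottom-row=0; cleared 0 line(s) (total 0); column heights now [3 2 0 0 0 0 0], max=3
Drop 2: J rot3 at col 1 lands with bottom-row=2; cleared 0 line(s) (total 0); column heights now [3 3 5 0 0 0 0], max=5
Drop 3: T rot1 at col 0 lands with bottom-row=3; cleared 0 line(s) (total 0); column heights now [6 5 5 0 0 0 0], max=6

Answer: 6 5 5 0 0 0 0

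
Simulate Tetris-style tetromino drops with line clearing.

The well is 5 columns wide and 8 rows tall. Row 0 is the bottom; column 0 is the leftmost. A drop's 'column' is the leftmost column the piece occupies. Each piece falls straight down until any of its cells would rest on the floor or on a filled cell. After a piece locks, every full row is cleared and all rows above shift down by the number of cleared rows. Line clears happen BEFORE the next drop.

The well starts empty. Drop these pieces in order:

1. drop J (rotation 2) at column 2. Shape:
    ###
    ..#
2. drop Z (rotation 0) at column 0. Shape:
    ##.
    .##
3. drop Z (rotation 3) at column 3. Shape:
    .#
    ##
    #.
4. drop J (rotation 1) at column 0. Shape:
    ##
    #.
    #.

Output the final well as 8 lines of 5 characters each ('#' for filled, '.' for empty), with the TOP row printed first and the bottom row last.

Answer: .....
##...
#....
#...#
##.##
.###.
..###
....#

Derivation:
Drop 1: J rot2 at col 2 lands with bottom-row=0; cleared 0 line(s) (total 0); column heights now [0 0 2 2 2], max=2
Drop 2: Z rot0 at col 0 lands with bottom-row=2; cleared 0 line(s) (total 0); column heights now [4 4 3 2 2], max=4
Drop 3: Z rot3 at col 3 lands with bottom-row=2; cleared 0 line(s) (total 0); column heights now [4 4 3 4 5], max=5
Drop 4: J rot1 at col 0 lands with bottom-row=4; cleared 0 line(s) (total 0); column heights now [7 7 3 4 5], max=7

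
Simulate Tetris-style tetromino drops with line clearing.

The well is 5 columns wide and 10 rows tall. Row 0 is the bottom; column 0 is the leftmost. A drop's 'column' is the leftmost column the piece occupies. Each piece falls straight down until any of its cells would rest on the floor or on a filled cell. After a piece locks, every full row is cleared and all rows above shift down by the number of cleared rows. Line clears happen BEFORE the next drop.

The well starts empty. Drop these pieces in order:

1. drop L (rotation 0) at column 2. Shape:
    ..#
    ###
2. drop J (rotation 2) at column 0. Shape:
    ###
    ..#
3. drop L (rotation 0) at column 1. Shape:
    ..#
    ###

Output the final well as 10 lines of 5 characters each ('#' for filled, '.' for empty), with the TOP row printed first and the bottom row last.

Drop 1: L rot0 at col 2 lands with bottom-row=0; cleared 0 line(s) (total 0); column heights now [0 0 1 1 2], max=2
Drop 2: J rot2 at col 0 lands with bottom-row=1; cleared 0 line(s) (total 0); column heights now [3 3 3 1 2], max=3
Drop 3: L rot0 at col 1 lands with bottom-row=3; cleared 0 line(s) (total 0); column heights now [3 4 4 5 2], max=5

Answer: .....
.....
.....
.....
.....
...#.
.###.
###..
..#.#
..###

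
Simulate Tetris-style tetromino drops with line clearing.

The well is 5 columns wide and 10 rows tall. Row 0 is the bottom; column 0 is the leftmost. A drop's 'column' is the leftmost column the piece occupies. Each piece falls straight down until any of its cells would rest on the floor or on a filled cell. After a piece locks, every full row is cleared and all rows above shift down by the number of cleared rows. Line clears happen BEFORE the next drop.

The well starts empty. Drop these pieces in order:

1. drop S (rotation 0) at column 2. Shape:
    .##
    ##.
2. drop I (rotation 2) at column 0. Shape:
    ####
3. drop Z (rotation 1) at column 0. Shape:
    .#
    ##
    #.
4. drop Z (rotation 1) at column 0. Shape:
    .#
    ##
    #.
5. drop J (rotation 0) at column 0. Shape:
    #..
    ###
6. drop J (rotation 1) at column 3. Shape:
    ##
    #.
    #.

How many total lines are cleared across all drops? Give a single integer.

Drop 1: S rot0 at col 2 lands with bottom-row=0; cleared 0 line(s) (total 0); column heights now [0 0 1 2 2], max=2
Drop 2: I rot2 at col 0 lands with bottom-row=2; cleared 0 line(s) (total 0); column heights now [3 3 3 3 2], max=3
Drop 3: Z rot1 at col 0 lands with bottom-row=3; cleared 0 line(s) (total 0); column heights now [5 6 3 3 2], max=6
Drop 4: Z rot1 at col 0 lands with bottom-row=5; cleared 0 line(s) (total 0); column heights now [7 8 3 3 2], max=8
Drop 5: J rot0 at col 0 lands with bottom-row=8; cleared 0 line(s) (total 0); column heights now [10 9 9 3 2], max=10
Drop 6: J rot1 at col 3 lands with bottom-row=3; cleared 0 line(s) (total 0); column heights now [10 9 9 6 6], max=10

Answer: 0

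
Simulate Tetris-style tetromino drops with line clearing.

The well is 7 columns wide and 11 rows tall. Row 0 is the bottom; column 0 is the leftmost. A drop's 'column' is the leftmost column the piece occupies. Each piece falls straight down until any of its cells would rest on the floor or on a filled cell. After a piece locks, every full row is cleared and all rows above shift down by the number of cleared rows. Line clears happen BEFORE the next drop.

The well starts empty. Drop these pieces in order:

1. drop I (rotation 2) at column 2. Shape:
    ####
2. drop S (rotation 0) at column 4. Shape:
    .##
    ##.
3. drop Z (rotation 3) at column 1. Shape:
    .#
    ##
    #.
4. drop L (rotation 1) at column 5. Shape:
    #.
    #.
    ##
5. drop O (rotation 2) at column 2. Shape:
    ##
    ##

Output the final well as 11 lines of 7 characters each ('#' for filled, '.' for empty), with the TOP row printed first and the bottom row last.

Drop 1: I rot2 at col 2 lands with bottom-row=0; cleared 0 line(s) (total 0); column heights now [0 0 1 1 1 1 0], max=1
Drop 2: S rot0 at col 4 lands with bottom-row=1; cleared 0 line(s) (total 0); column heights now [0 0 1 1 2 3 3], max=3
Drop 3: Z rot3 at col 1 lands with bottom-row=0; cleared 0 line(s) (total 0); column heights now [0 2 3 1 2 3 3], max=3
Drop 4: L rot1 at col 5 lands with bottom-row=3; cleared 0 line(s) (total 0); column heights now [0 2 3 1 2 6 4], max=6
Drop 5: O rot2 at col 2 lands with bottom-row=3; cleared 0 line(s) (total 0); column heights now [0 2 5 5 2 6 4], max=6

Answer: .......
.......
.......
.......
.......
.....#.
..##.#.
..##.##
..#..##
.##.##.
.#####.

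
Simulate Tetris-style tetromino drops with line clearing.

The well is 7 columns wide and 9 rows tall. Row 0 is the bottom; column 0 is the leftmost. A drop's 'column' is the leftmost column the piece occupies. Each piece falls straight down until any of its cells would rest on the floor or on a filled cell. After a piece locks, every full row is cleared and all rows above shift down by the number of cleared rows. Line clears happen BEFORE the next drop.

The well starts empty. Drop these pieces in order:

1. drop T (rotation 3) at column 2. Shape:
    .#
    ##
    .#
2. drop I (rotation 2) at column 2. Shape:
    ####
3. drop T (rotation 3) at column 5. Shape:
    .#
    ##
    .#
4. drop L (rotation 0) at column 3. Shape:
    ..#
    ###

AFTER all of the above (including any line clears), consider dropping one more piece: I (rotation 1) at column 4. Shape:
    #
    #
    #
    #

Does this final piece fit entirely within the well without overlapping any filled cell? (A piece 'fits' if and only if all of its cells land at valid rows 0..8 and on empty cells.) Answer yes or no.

Drop 1: T rot3 at col 2 lands with bottom-row=0; cleared 0 line(s) (total 0); column heights now [0 0 2 3 0 0 0], max=3
Drop 2: I rot2 at col 2 lands with bottom-row=3; cleared 0 line(s) (total 0); column heights now [0 0 4 4 4 4 0], max=4
Drop 3: T rot3 at col 5 lands with bottom-row=3; cleared 0 line(s) (total 0); column heights now [0 0 4 4 4 5 6], max=6
Drop 4: L rot0 at col 3 lands with bottom-row=5; cleared 0 line(s) (total 0); column heights now [0 0 4 6 6 7 6], max=7
Test piece I rot1 at col 4 (width 1): heights before test = [0 0 4 6 6 7 6]; fits = False

Answer: no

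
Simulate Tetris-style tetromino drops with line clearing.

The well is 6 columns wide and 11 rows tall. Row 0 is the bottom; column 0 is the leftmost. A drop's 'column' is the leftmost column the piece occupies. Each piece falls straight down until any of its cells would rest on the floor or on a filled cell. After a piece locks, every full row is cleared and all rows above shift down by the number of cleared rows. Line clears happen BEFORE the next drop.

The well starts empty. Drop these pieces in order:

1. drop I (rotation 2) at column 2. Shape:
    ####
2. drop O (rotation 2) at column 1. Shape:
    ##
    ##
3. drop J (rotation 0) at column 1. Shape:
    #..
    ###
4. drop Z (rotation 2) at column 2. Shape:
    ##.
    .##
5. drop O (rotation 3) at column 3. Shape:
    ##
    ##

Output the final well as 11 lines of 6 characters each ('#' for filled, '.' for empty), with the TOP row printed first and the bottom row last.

Answer: ......
......
......
...##.
...##.
..##..
.#.##.
.###..
.##...
.##...
..####

Derivation:
Drop 1: I rot2 at col 2 lands with bottom-row=0; cleared 0 line(s) (total 0); column heights now [0 0 1 1 1 1], max=1
Drop 2: O rot2 at col 1 lands with bottom-row=1; cleared 0 line(s) (total 0); column heights now [0 3 3 1 1 1], max=3
Drop 3: J rot0 at col 1 lands with bottom-row=3; cleared 0 line(s) (total 0); column heights now [0 5 4 4 1 1], max=5
Drop 4: Z rot2 at col 2 lands with bottom-row=4; cleared 0 line(s) (total 0); column heights now [0 5 6 6 5 1], max=6
Drop 5: O rot3 at col 3 lands with bottom-row=6; cleared 0 line(s) (total 0); column heights now [0 5 6 8 8 1], max=8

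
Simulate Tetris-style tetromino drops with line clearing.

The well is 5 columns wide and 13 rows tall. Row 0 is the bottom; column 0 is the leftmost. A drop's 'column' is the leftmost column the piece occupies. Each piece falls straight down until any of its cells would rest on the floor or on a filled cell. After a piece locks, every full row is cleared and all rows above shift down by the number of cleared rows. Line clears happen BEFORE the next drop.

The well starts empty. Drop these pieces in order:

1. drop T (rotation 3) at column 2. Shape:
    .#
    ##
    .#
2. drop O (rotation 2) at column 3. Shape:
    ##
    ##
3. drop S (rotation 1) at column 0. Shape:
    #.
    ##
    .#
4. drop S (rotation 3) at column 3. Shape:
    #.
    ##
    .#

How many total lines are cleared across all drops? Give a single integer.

Answer: 0

Derivation:
Drop 1: T rot3 at col 2 lands with bottom-row=0; cleared 0 line(s) (total 0); column heights now [0 0 2 3 0], max=3
Drop 2: O rot2 at col 3 lands with bottom-row=3; cleared 0 line(s) (total 0); column heights now [0 0 2 5 5], max=5
Drop 3: S rot1 at col 0 lands with bottom-row=0; cleared 0 line(s) (total 0); column heights now [3 2 2 5 5], max=5
Drop 4: S rot3 at col 3 lands with bottom-row=5; cleared 0 line(s) (total 0); column heights now [3 2 2 8 7], max=8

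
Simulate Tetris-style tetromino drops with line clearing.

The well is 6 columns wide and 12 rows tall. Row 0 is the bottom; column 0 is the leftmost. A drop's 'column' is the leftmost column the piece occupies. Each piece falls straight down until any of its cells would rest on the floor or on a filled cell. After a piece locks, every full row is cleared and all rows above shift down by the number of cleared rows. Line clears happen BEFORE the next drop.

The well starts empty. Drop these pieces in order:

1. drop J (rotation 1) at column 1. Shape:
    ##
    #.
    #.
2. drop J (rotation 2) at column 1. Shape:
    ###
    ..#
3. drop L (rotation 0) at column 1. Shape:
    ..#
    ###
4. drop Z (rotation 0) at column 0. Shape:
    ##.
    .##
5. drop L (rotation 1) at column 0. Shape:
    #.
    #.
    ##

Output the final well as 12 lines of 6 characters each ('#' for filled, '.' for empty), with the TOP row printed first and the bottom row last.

Answer: ......
......
#.....
#.....
##....
##....
.###..
.###..
.###..
.###..
.#....
.#....

Derivation:
Drop 1: J rot1 at col 1 lands with bottom-row=0; cleared 0 line(s) (total 0); column heights now [0 3 3 0 0 0], max=3
Drop 2: J rot2 at col 1 lands with bottom-row=2; cleared 0 line(s) (total 0); column heights now [0 4 4 4 0 0], max=4
Drop 3: L rot0 at col 1 lands with bottom-row=4; cleared 0 line(s) (total 0); column heights now [0 5 5 6 0 0], max=6
Drop 4: Z rot0 at col 0 lands with bottom-row=5; cleared 0 line(s) (total 0); column heights now [7 7 6 6 0 0], max=7
Drop 5: L rot1 at col 0 lands with bottom-row=7; cleared 0 line(s) (total 0); column heights now [10 8 6 6 0 0], max=10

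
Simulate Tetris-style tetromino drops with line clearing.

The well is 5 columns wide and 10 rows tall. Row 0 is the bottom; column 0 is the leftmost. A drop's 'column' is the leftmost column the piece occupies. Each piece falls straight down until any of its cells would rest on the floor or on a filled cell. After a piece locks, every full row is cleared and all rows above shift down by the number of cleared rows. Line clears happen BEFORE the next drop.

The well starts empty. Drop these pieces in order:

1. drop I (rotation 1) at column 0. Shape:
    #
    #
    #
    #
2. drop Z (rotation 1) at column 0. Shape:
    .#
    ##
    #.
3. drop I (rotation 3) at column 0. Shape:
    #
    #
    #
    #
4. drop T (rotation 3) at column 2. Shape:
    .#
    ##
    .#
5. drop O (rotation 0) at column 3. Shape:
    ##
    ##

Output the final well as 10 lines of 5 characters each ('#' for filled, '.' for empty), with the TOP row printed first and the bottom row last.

Drop 1: I rot1 at col 0 lands with bottom-row=0; cleared 0 line(s) (total 0); column heights now [4 0 0 0 0], max=4
Drop 2: Z rot1 at col 0 lands with bottom-row=4; cleared 0 line(s) (total 0); column heights now [6 7 0 0 0], max=7
Drop 3: I rot3 at col 0 lands with bottom-row=6; cleared 0 line(s) (total 0); column heights now [10 7 0 0 0], max=10
Drop 4: T rot3 at col 2 lands with bottom-row=0; cleared 0 line(s) (total 0); column heights now [10 7 2 3 0], max=10
Drop 5: O rot0 at col 3 lands with bottom-row=3; cleared 0 line(s) (total 0); column heights now [10 7 2 5 5], max=10

Answer: #....
#....
#....
##...
##...
#..##
#..##
#..#.
#.##.
#..#.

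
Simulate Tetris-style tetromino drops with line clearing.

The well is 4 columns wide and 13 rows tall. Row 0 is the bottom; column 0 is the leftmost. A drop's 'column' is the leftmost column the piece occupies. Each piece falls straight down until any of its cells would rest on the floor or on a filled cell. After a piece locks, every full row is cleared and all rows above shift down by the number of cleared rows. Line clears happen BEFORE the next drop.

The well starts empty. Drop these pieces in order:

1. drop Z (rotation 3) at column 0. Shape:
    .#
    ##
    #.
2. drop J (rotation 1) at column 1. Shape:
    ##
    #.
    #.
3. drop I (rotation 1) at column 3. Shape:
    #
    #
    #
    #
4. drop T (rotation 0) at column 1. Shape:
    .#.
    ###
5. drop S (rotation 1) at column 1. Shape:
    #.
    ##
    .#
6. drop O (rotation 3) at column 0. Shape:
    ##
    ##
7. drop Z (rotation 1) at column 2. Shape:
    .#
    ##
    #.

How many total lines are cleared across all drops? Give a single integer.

Answer: 1

Derivation:
Drop 1: Z rot3 at col 0 lands with bottom-row=0; cleared 0 line(s) (total 0); column heights now [2 3 0 0], max=3
Drop 2: J rot1 at col 1 lands with bottom-row=3; cleared 0 line(s) (total 0); column heights now [2 6 6 0], max=6
Drop 3: I rot1 at col 3 lands with bottom-row=0; cleared 0 line(s) (total 0); column heights now [2 6 6 4], max=6
Drop 4: T rot0 at col 1 lands with bottom-row=6; cleared 0 line(s) (total 0); column heights now [2 7 8 7], max=8
Drop 5: S rot1 at col 1 lands with bottom-row=8; cleared 0 line(s) (total 0); column heights now [2 11 10 7], max=11
Drop 6: O rot3 at col 0 lands with bottom-row=11; cleared 0 line(s) (total 0); column heights now [13 13 10 7], max=13
Drop 7: Z rot1 at col 2 lands with bottom-row=10; cleared 1 line(s) (total 1); column heights now [12 12 11 12], max=12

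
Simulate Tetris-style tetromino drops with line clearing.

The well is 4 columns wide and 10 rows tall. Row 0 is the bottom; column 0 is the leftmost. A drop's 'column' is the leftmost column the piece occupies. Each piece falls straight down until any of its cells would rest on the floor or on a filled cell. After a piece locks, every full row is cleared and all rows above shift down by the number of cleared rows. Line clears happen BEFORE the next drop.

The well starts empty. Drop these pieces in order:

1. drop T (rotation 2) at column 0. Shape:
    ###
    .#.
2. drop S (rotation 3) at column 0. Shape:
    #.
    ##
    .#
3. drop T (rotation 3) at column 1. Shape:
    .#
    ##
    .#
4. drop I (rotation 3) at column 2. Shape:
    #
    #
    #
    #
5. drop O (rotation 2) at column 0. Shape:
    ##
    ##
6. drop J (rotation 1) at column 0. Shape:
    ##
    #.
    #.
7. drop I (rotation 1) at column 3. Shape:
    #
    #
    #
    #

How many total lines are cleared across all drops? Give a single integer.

Answer: 2

Derivation:
Drop 1: T rot2 at col 0 lands with bottom-row=0; cleared 0 line(s) (total 0); column heights now [2 2 2 0], max=2
Drop 2: S rot3 at col 0 lands with bottom-row=2; cleared 0 line(s) (total 0); column heights now [5 4 2 0], max=5
Drop 3: T rot3 at col 1 lands with bottom-row=3; cleared 0 line(s) (total 0); column heights now [5 5 6 0], max=6
Drop 4: I rot3 at col 2 lands with bottom-row=6; cleared 0 line(s) (total 0); column heights now [5 5 10 0], max=10
Drop 5: O rot2 at col 0 lands with bottom-row=5; cleared 0 line(s) (total 0); column heights now [7 7 10 0], max=10
Drop 6: J rot1 at col 0 lands with bottom-row=7; cleared 0 line(s) (total 0); column heights now [10 10 10 0], max=10
Drop 7: I rot1 at col 3 lands with bottom-row=0; cleared 2 line(s) (total 2); column heights now [8 8 8 2], max=8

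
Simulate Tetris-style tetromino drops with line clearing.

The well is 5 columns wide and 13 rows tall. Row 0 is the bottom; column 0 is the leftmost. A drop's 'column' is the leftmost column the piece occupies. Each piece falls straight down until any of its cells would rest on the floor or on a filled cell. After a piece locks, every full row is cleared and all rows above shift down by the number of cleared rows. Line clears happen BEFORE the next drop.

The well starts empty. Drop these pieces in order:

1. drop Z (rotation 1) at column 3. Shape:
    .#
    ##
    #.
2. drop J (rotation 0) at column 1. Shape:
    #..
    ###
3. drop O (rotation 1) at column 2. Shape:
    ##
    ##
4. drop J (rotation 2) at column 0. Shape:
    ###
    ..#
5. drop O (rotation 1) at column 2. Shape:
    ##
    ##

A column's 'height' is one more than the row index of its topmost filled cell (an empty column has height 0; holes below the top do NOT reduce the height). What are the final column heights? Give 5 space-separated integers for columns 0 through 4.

Answer: 7 7 9 9 3

Derivation:
Drop 1: Z rot1 at col 3 lands with bottom-row=0; cleared 0 line(s) (total 0); column heights now [0 0 0 2 3], max=3
Drop 2: J rot0 at col 1 lands with bottom-row=2; cleared 0 line(s) (total 0); column heights now [0 4 3 3 3], max=4
Drop 3: O rot1 at col 2 lands with bottom-row=3; cleared 0 line(s) (total 0); column heights now [0 4 5 5 3], max=5
Drop 4: J rot2 at col 0 lands with bottom-row=5; cleared 0 line(s) (total 0); column heights now [7 7 7 5 3], max=7
Drop 5: O rot1 at col 2 lands with bottom-row=7; cleared 0 line(s) (total 0); column heights now [7 7 9 9 3], max=9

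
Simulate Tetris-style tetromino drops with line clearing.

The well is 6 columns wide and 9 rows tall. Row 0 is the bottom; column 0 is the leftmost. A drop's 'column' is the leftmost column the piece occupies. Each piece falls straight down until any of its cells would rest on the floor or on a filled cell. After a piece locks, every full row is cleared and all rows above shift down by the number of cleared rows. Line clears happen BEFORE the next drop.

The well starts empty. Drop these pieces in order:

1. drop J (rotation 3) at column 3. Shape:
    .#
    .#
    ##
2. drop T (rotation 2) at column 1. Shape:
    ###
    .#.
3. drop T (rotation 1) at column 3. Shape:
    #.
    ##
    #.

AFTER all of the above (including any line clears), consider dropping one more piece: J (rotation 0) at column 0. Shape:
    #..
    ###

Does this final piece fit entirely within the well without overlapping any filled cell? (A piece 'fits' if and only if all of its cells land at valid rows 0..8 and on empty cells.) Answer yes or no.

Drop 1: J rot3 at col 3 lands with bottom-row=0; cleared 0 line(s) (total 0); column heights now [0 0 0 1 3 0], max=3
Drop 2: T rot2 at col 1 lands with bottom-row=0; cleared 0 line(s) (total 0); column heights now [0 2 2 2 3 0], max=3
Drop 3: T rot1 at col 3 lands with bottom-row=2; cleared 0 line(s) (total 0); column heights now [0 2 2 5 4 0], max=5
Test piece J rot0 at col 0 (width 3): heights before test = [0 2 2 5 4 0]; fits = True

Answer: yes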